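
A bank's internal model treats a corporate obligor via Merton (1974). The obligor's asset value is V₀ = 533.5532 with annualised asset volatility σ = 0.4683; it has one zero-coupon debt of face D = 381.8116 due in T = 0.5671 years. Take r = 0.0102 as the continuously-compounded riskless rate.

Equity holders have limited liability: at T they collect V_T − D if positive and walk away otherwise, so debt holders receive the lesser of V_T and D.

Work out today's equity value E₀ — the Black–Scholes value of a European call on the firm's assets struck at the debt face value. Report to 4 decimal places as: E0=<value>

With assets at 533.5532 and a single debt payment of 381.8116 at 0.5671 years:
d₁ = [ln(V₀/D) + (r + σ²/2)T] / (σ√T)
   = [ln(533.5532/381.8116) + (0.0102 + 0.5·0.4683²)·0.5671] / (0.4683·√0.5671)
   = [0.334631 + 0.067968] / 0.352658 = 1.141615
d₂ = d₁ − σ√T = 1.141615 − 0.352658 = 0.788957
N(d₁) = 0.873193,  N(d₂) = 0.784931,  e^(−rT) = 0.994232
E₀ = V₀·N(d₁) − D·e^(−rT)·N(d₂)
   = 533.5532·0.873193 − 381.8116·0.994232·0.784931 = 167.927556

E0=167.9276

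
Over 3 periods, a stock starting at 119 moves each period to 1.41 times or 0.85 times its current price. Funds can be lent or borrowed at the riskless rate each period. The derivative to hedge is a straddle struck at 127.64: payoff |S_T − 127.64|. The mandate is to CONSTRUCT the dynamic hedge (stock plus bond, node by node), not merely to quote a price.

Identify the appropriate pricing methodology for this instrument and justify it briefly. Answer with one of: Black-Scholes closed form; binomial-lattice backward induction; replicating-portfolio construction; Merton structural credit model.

Key observation: the mandate to exhibit the hedge at every date and state singles out the replicating-portfolio construction on the 3-period tree with factors 1.41 and 0.85 from 119.

framework: replicating-portfolio construction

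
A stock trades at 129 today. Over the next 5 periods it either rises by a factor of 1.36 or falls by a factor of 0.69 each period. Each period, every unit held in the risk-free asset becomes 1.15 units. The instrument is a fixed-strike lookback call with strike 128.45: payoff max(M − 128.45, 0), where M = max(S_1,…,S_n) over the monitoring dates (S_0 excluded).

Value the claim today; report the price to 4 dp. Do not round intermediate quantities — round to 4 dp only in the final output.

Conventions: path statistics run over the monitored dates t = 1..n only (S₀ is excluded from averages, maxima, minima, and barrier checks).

price = 86.3944

With p* = (R−d)/(u−d) = 0.6866, sum probability × payoff across the paths and divide by R^5.
Enumerate all 2^5 = 32 price paths (U = up ×1.36, D = down ×0.69); each path with k up-moves has probability p*^k·(1−p*)^(5−k).
DDDDD: M=89.0100, payoff=0.0000, prob=0.003025
UDDDD: M=175.4400, payoff=46.9900, prob=0.006626
DUDDD: M=121.0536, payoff=0.0000, prob=0.006626
UUDDD: M=238.5984, payoff=110.1484, prob=0.014514
DDUDD: M=89.0100, payoff=0.0000, prob=0.006626
UDUDD: M=175.4400, payoff=46.9900, prob=0.014514
DUUDD: M=164.6329, payoff=36.1829, prob=0.014514
UUUDD: M=324.4938, payoff=196.0438, prob=0.031793
DDDUD: M=89.0100, payoff=0.0000, prob=0.006626
UDDUD: M=175.4400, payoff=46.9900, prob=0.014514
DUDUD: M=121.0536, payoff=0.0000, prob=0.014514
UUDUD: M=238.5984, payoff=110.1484, prob=0.031793
DDUUD: M=113.5967, payoff=0.0000, prob=0.014514
UDUUD: M=223.9007, payoff=95.4507, prob=0.031793
DUUUD: M=223.9007, payoff=95.4507, prob=0.031793
UUUUD: M=441.3116, payoff=312.8616, prob=0.069643
DDDDU: M=89.0100, payoff=0.0000, prob=0.006626
UDDDU: M=175.4400, payoff=46.9900, prob=0.014514
DUDDU: M=121.0536, payoff=0.0000, prob=0.014514
UUDDU: M=238.5984, payoff=110.1484, prob=0.031793
DDUDU: M=89.0100, payoff=0.0000, prob=0.014514
UDUDU: M=175.4400, payoff=46.9900, prob=0.031793
DUUDU: M=164.6329, payoff=36.1829, prob=0.031793
UUUDU: M=324.4938, payoff=196.0438, prob=0.069643
DDDUU: M=89.0100, payoff=0.0000, prob=0.014514
UDDUU: M=175.4400, payoff=46.9900, prob=0.031793
DUDUU: M=154.4915, payoff=26.0415, prob=0.031793
UUDUU: M=304.5050, payoff=176.0550, prob=0.069643
DDUUU: M=154.4915, payoff=26.0415, prob=0.031793
UDUUU: M=304.5050, payoff=176.0550, prob=0.069643
DUUUU: M=304.5050, payoff=176.0550, prob=0.069643
UUUUU: M=600.1838, payoff=471.7338, prob=0.152551
Price = Σ prob·payoff / R^5 = 173.769971 / 2.011357 = 86.3944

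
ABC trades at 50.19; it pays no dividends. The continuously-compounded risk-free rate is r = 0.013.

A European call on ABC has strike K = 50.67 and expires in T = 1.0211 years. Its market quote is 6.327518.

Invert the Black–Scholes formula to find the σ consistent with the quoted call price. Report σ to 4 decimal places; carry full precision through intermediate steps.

sigma = 0.3099

At σ = 0.3099 the Black–Scholes value reproduces the quote:
σ√T = 0.3099·√1.0211 = 0.313152
d₁ = (ln(S/K) + (r+σ²/2)T) / (σ√T) = (ln(50.19/50.67) + (0.013+0.3099²/2)·1.0211) / 0.313152 = (-0.009518 + 0.062307) / 0.313152 = 0.168571
d₂ = d₁ − σ√T = 0.168571 − 0.313152 = -0.144582
e^{−rT} = 0.986813
N(d₁) = 0.566933,  N(d₂) = 0.442521
V = S·N(d₁) − K·e^{−rT}·N(d₂) = 28.454357 − 22.126840 = 6.327518 (the quoted price), and the Black–Scholes price is strictly increasing in σ, so σ is unique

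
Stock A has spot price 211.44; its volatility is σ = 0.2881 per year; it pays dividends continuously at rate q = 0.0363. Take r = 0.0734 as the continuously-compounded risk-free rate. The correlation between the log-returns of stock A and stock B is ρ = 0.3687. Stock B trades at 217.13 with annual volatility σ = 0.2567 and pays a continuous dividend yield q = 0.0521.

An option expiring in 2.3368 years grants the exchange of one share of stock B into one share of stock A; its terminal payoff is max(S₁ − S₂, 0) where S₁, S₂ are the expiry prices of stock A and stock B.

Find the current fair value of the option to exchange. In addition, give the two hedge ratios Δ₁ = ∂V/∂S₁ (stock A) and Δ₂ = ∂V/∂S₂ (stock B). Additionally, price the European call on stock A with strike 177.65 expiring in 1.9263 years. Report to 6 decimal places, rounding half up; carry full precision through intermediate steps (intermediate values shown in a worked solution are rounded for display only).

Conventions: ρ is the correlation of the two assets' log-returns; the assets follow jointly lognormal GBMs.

σ_eff = √(σ₁² + σ₂² − 2ρσ₁σ₂) = √(0.2881² + 0.2567² − 2·0.3687·0.2881·0.2567) = 0.307184
d₁ = (ln(S₁/S₂) + (q₂ − q₁ + σ_eff²/2)T) / (σ_eff√T) = (ln(211.44/217.13) + (0.0521 − 0.0363 + 0.047181)·2.3368) / 0.469579 = 0.256866
d₂ = d₁ − σ_eff√T = 0.256866 − 0.469579 = -0.212714
N(d₁) = 0.601359,  N(d₂) = 0.415775
V = S₁·e^{−q₁T}·N(d₁) − S₂·e^{−q₂T}·N(d₂) = 116.810377 − 79.928965 = 36.881412
Δ₁ = e^{−q₁T}·N(d₁) = 0.552452;  Δ₂ = −e^{−q₂T}·N(d₂) = -0.368116
[vanilla: stock A call K=177.65]
σ√T = 0.2881·√1.9263 = 0.399857
d₁ = (ln(S/K) + (r−q+σ²/2)T) / (σ√T) = (ln(211.44/177.65) + (0.0734−0.0363+0.2881²/2)·1.9263) / 0.399857 = (0.174126 + 0.151409) / 0.399857 = 0.814127
d₂ = d₁ − σ√T = 0.814127 − 0.399857 = 0.414269
e^{−rT} = 0.868150
e^{−qT} = 0.932464
N(d₁) = 0.792214,  N(d₂) = 0.660662
price = S·e^{−qT}·N(d₁) − K·e^{−rT}·N(d₂) = 156.193036 − 101.891784 = 54.301252

exchange price = 36.881412
Δ1 = 0.552452
Δ2 = -0.368116
price(stock A call K=177.65) = 54.301252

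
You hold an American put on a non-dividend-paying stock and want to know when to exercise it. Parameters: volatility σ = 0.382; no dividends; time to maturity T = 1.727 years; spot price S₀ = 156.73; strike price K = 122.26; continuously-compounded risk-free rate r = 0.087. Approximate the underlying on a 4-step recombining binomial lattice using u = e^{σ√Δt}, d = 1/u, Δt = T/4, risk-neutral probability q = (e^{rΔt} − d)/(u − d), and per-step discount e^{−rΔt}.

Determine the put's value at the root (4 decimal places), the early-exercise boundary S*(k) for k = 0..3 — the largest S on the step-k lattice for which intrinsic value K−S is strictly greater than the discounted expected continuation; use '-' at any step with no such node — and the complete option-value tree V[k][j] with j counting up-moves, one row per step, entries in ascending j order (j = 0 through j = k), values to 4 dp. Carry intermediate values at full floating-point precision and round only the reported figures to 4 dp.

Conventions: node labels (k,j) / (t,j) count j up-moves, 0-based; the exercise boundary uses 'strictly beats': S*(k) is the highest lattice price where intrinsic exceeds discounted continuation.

params: Δt=0.43175 u=1.28531 d=0.77802 q=0.51303 e^(-rΔt)=0.96313
t_4 payoffs: 64.8332 27.3890 0.0000 0.0000 0.0000
t_3: node(3,0) S=73.8115 payoff=48.4485 vs cont=43.9413 → 48.4485 [stop]  node(3,1) S=121.9390 payoff=0.3210 vs cont=12.8460 → 12.8460 [wait]  node(3,2) S=201.4473 payoff=0.0000 vs cont=0.0000 → 0.0000 [wait]  node(3,3) S=332.7977 payoff=0.0000 vs cont=0.0000 → 0.0000 [wait]  ⇒ S*(3)=73.8115
t_2: node(2,0) S=94.8710 payoff=27.3890 vs cont=29.0706 → 29.0706 [wait]  node(2,1) S=156.7300 payoff=0.0000 vs cont=6.0250 → 6.0250 [wait]  node(2,2) S=258.9232 payoff=0.0000 vs cont=0.0000 → 0.0000 [wait]  ⇒ S*(2)=-
t_1: node(1,0) S=121.9390 payoff=0.3210 vs cont=16.6117 → 16.6117 [wait]  node(1,1) S=201.4473 payoff=0.0000 vs cont=2.8258 → 2.8258 [wait]  ⇒ S*(1)=-
t_0: node(0,0) S=156.7300 payoff=0.0000 vs cont=9.1875 → 9.1875 [wait]  ⇒ S*(0)=-

price = 9.1875
boundary = - - - 73.8115
tree:
9.1875
16.6117 2.8258
29.0706 6.0250 0.0000
48.4485 12.8460 0.0000 0.0000
64.8332 27.3890 0.0000 0.0000 0.0000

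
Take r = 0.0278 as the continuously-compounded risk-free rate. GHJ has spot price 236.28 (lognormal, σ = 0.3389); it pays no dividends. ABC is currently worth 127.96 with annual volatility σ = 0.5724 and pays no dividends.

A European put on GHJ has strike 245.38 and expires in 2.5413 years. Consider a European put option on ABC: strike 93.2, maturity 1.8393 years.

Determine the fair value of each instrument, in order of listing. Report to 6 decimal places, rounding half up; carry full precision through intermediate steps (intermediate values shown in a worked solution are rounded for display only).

[GHJ put K=245.38]
σ√T = 0.3389·√2.5413 = 0.540256
d₁ = (ln(S/K) + (r+σ²/2)T) / (σ√T) = (ln(236.28/245.38) + (0.0278+0.3389²/2)·2.5413) / 0.540256 = (-0.037790 + 0.216586) / 0.540256 = 0.330947
d₂ = d₁ − σ√T = 0.330947 − 0.540256 = -0.209309
e^{−rT} = 0.931790
N(−d₁) = 0.370342,  N(−d₂) = 0.582897
price = K·e^{−rT}·N(−d₂) − S·N(−d₁) = 133.274967 − 87.504501 = 45.770466
[ABC put K=93.2]
σ√T = 0.5724·√1.8393 = 0.776293
d₁ = (ln(S/K) + (r+σ²/2)T) / (σ√T) = (ln(127.96/93.2) + (0.0278+0.5724²/2)·1.8393) / 0.776293 = (0.316970 + 0.352448) / 0.776293 = 0.862326
d₂ = d₁ − σ√T = 0.862326 − 0.776293 = 0.086033
e^{−rT} = 0.950153
N(−d₁) = 0.194254,  N(−d₂) = 0.465720
price = K·e^{−rT}·N(−d₂) − S·N(−d₁) = 41.241489 − 24.856739 = 16.384750

price(GHJ put K=245.38) = 45.770466
price(ABC put K=93.2) = 16.384750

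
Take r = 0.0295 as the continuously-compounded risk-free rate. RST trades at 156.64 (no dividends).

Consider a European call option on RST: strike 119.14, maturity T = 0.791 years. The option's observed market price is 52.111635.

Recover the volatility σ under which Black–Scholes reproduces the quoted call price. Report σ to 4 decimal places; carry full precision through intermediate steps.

sigma = 0.5764

At σ = 0.5764 the Black–Scholes value reproduces the quote:
σ√T = 0.5764·√0.791 = 0.512640
d₁ = (ln(S/K) + (r+σ²/2)T) / (σ√T) = (ln(156.64/119.14) + (0.0295+0.5764²/2)·0.791) / 0.512640 = (0.273651 + 0.154734) / 0.512640 = 0.835646
d₂ = d₁ − σ√T = 0.835646 − 0.512640 = 0.323006
e^{−rT} = 0.976936
N(d₁) = 0.798323,  N(d₂) = 0.626655
V = S·N(d₁) − K·e^{−rT}·N(d₂) = 125.049294 − 72.937659 = 52.111635 (matching the quote); vega is positive throughout, so no other σ reproduces this price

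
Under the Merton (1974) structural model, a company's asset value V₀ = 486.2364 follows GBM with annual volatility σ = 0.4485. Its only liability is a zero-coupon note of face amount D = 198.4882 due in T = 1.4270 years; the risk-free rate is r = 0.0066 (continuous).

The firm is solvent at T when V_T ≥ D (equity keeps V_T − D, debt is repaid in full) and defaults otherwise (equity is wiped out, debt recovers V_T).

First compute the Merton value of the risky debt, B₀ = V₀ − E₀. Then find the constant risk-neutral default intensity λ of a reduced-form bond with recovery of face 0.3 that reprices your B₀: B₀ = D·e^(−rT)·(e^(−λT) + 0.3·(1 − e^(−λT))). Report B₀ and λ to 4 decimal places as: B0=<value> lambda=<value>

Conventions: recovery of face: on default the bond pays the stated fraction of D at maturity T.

Work the structural quantities from V₀ = 486.2364 against face 198.4882:
d₁ = [ln(V₀/D) + (r + σ²/2)T] / (σ√T)
   = [ln(486.2364/198.4882) + (0.0066 + 0.5·0.4485²)·1.4270] / (0.4485·√1.4270)
   = [0.895965 + 0.152940] / 0.535765 = 1.957771
d₂ = d₁ − σ√T = 1.957771 − 0.535765 = 1.422006
N(d₁) = 0.974872,  N(d₂) = 0.922488,  e^(−rT) = 0.990626
E₀ = V₀·N(d₁) − D·e^(−rT)·N(d₂)
   = 486.2364·0.974872 − 198.4882·0.990626·0.922488 = 292.631511
B₀ = V₀ − E₀ = 486.2364 − 292.631511 = 193.604889
e^(−λT) = (B₀·e^(rT)/D − 0.3)/(1 − 0.3) = (193.6049·1.009463/198.4882 − 0.3)/0.7 = 0.97803916
λ = −ln(0.97803916)/1.4270 = 0.015561

B0=193.6049 lambda=0.0156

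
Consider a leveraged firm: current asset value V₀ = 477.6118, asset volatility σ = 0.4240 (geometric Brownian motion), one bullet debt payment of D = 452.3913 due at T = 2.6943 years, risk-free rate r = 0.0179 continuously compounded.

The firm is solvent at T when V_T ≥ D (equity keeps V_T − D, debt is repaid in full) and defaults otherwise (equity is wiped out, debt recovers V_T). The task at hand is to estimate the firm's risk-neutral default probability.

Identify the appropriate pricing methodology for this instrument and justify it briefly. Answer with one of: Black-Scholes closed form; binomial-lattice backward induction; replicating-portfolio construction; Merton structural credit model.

Key observation: the question is about default risk generated by asset-value dynamics against a debt face of 452.3913 — the structural framework prices exactly that.

framework: Merton structural credit model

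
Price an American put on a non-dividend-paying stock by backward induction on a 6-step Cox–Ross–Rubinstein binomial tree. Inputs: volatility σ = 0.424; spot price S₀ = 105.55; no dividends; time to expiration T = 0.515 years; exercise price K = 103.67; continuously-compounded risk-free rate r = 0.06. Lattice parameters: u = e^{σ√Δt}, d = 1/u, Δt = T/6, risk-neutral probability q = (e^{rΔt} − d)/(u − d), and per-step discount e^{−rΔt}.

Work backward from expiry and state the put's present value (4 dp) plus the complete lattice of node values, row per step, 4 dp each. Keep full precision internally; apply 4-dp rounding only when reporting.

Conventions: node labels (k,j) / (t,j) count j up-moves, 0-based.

price = 10.1497
tree:
10.1497
15.3253 4.8636
22.2990 8.2201 1.4174
30.9568 13.5127 2.7920 0.0000
39.4508 21.3394 5.4997 0.0000 0.0000
46.9526 30.9568 10.8332 0.0000 0.0000 0.0000
53.5780 39.4508 21.3394 0.0000 0.0000 0.0000 0.0000

Δt=0.08583, u=1.13227, d=0.88318, q=0.48971, disc=e^(-rΔt)=0.99486
k=6 terminal: V=max(K-S,0) → 53.5780 39.4508 21.3394 0.0000 0.0000 0.0000 0.0000
k=5: j=0 S=56.7174 intr=46.9526 cont=46.4200 V=46.9526[EX]; j=1 S=72.7132 intr=30.9568 cont=30.4243 V=30.9568[EX]; j=2 S=93.2202 intr=10.4498 cont=10.8332 V=10.8332[hold]; j=3 S=119.5106 intr=0.0000 cont=0.0000 V=0.0000[hold]; j=4 S=153.2157 intr=0.0000 cont=0.0000 V=0.0000[hold]; j=5 S=196.4265 intr=0.0000 cont=0.0000 V=0.0000[hold]
k=4: j=0 S=64.2192 intr=39.4508 cont=38.9183 V=39.4508[EX]; j=1 S=82.3306 intr=21.3394 cont=20.9936 V=21.3394[EX]; j=2 S=105.5500 intr=0.0000 cont=5.4997 V=5.4997[hold]; j=3 S=135.3178 intr=0.0000 cont=0.0000 V=0.0000[hold]; j=4 S=173.4809 intr=0.0000 cont=0.0000 V=0.0000[hold]
k=3: j=0 S=72.7132 intr=30.9568 cont=30.4243 V=30.9568[EX]; j=1 S=93.2202 intr=10.4498 cont=13.5127 V=13.5127[hold]; j=2 S=119.5106 intr=0.0000 cont=2.7920 V=2.7920[hold]; j=3 S=153.2157 intr=0.0000 cont=0.0000 V=0.0000[hold]
k=2: j=0 S=82.3306 intr=21.3394 cont=22.2990 V=22.2990[hold]; j=1 S=105.5500 intr=0.0000 cont=8.2201 V=8.2201[hold]; j=2 S=135.3178 intr=0.0000 cont=1.4174 V=1.4174[hold]
k=1: j=0 S=93.2202 intr=10.4498 cont=15.3253 V=15.3253[hold]; j=1 S=119.5106 intr=0.0000 cont=4.8636 V=4.8636[hold]
k=0: j=0 S=105.5500 intr=0.0000 cont=10.1497 V=10.1497[hold]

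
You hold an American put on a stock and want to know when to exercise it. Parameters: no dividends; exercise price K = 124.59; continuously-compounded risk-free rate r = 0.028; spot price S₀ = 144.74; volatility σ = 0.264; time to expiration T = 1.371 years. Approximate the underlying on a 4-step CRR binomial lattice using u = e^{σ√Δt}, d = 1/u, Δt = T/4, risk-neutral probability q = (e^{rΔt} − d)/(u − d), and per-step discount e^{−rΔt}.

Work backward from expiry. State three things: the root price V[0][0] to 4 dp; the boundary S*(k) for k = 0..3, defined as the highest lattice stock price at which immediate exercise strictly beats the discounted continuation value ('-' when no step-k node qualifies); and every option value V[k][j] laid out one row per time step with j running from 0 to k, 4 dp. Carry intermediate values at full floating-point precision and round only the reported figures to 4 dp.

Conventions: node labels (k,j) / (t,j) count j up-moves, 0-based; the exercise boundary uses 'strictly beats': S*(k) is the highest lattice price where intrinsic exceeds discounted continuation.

params: Δt=0.34275 u=1.16714 d=0.85679 q=0.49251 e^(-rΔt)=0.99045
t_4 payoffs: 46.5903 18.3371 0.0000 0.0000 0.0000
t_3: node(3,0) S=91.0368 payoff=33.5532 vs cont=32.3632 → 33.5532 [stop]  node(3,1) S=124.0123 payoff=0.5777 vs cont=9.2170 → 9.2170 [wait]  node(3,2) S=168.9322 payoff=0.0000 vs cont=0.0000 → 0.0000 [wait]  node(3,3) S=230.1231 payoff=0.0000 vs cont=0.0000 → 0.0000 [wait]  ⇒ S*(3)=91.0368
t_2: node(2,0) S=106.2529 payoff=18.3371 vs cont=21.3614 → 21.3614 [wait]  node(2,1) S=144.7400 payoff=0.0000 vs cont=4.6329 → 4.6329 [wait]  node(2,2) S=197.1679 payoff=0.0000 vs cont=0.0000 → 0.0000 [wait]  ⇒ S*(2)=-
t_1: node(1,0) S=124.0123 payoff=0.5777 vs cont=12.9971 → 12.9971 [wait]  node(1,1) S=168.9322 payoff=0.0000 vs cont=2.3287 → 2.3287 [wait]  ⇒ S*(1)=-
t_0: node(0,0) S=144.7400 payoff=0.0000 vs cont=7.6689 → 7.6689 [wait]  ⇒ S*(0)=-

price = 7.6689
boundary = - - - 91.0368
tree:
7.6689
12.9971 2.3287
21.3614 4.6329 0.0000
33.5532 9.2170 0.0000 0.0000
46.5903 18.3371 0.0000 0.0000 0.0000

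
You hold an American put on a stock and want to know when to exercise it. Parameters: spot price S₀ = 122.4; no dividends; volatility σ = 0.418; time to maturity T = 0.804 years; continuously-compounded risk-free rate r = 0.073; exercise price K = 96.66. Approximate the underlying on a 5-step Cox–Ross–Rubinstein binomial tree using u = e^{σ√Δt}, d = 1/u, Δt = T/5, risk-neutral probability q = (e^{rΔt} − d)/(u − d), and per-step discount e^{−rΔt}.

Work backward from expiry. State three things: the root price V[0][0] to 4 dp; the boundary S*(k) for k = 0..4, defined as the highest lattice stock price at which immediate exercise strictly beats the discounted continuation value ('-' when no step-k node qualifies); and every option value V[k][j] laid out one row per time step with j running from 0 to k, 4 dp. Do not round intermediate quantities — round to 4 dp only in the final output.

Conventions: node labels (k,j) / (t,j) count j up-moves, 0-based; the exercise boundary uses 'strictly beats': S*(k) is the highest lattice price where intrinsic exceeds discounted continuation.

Δt=0.16080  u=1.18248  d=0.84568  q=0.49325  discount=0.98833
step 5 (expiry): payoffs max(K−S,0) = 43.7175 22.6321 0.0000 0.0000 0.0000 0.0000
step 4: (k=4,j=0): S=62.6037, K−S=34.0563, hold=32.9283 ⇒ V=34.0563 exercise | (k=4,j=1): S=87.5368, K−S=9.1232, hold=11.3350 ⇒ V=11.3350 continue | (k=4,j=2): S=122.4000, K−S=0.0000, hold=0.0000 ⇒ V=0.0000 continue | (k=4,j=3): S=171.1481, K−S=0.0000, hold=0.0000 ⇒ V=0.0000 continue | (k=4,j=4): S=239.3111, K−S=0.0000, hold=0.0000 ⇒ V=0.0000 continue  boundary S*=62.6037
step 3: (k=3,j=0): S=74.0279, K−S=22.6321, hold=22.5823 ⇒ V=22.6321 exercise | (k=3,j=1): S=103.5109, K−S=0.0000, hold=5.6770 ⇒ V=5.6770 continue | (k=3,j=2): S=144.7361, K−S=0.0000, hold=0.0000 ⇒ V=0.0000 continue | (k=3,j=3): S=202.3799, K−S=0.0000, hold=0.0000 ⇒ V=0.0000 continue  boundary S*=74.0279
step 2: (k=2,j=0): S=87.5368, K−S=9.1232, hold=14.1024 ⇒ V=14.1024 continue | (k=2,j=1): S=122.4000, K−S=0.0000, hold=2.8432 ⇒ V=2.8432 continue | (k=2,j=2): S=171.1481, K−S=0.0000, hold=0.0000 ⇒ V=0.0000 continue  boundary S*=-
step 1: (k=1,j=0): S=103.5109, K−S=0.0000, hold=8.4491 ⇒ V=8.4491 continue | (k=1,j=1): S=144.7361, K−S=0.0000, hold=1.4240 ⇒ V=1.4240 continue  boundary S*=-
step 0: (k=0,j=0): S=122.4000, K−S=0.0000, hold=4.9258 ⇒ V=4.9258 continue  boundary S*=-

price = 4.9258
boundary = - - - 74.0279 62.6037
tree:
4.9258
8.4491 1.4240
14.1024 2.8432 0.0000
22.6321 5.6770 0.0000 0.0000
34.0563 11.3350 0.0000 0.0000 0.0000
43.7175 22.6321 0.0000 0.0000 0.0000 0.0000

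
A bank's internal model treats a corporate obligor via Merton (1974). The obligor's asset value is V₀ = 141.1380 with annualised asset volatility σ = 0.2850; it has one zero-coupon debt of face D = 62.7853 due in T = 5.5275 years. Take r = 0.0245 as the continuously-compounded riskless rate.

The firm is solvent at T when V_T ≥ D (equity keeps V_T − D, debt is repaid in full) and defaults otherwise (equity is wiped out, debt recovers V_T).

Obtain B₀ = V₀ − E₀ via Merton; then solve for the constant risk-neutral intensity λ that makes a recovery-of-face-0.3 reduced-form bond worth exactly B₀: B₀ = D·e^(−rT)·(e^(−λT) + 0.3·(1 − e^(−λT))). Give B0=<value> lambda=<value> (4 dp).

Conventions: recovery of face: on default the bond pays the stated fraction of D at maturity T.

Equity is a call on the firm's assets struck at D = 62.7853:
d₁ = [ln(V₀/D) + (r + σ²/2)T] / (σ√T)
   = [ln(141.1380/62.7853) + (0.0245 + 0.5·0.2850²)·5.5275] / (0.2850·√5.5275)
   = [0.810017 + 0.359909] / 0.670053 = 1.746021
d₂ = d₁ − σ√T = 1.746021 − 0.670053 = 1.075967
N(d₁) = 0.959596,  N(d₂) = 0.859029,  e^(−rT) = 0.873346
E₀ = V₀·N(d₁) − D·e^(−rT)·N(d₂)
   = 141.1380·0.959596 − 62.7853·0.873346·0.859029 = 88.332126
B₀ = V₀ − E₀ = 141.1380 − 88.332126 = 52.805874
e^(−λT) = (B₀·e^(rT)/D − 0.3)/(1 − 0.3) = (52.8059·1.145022/62.7853 − 0.3)/0.7 = 0.94718079
λ = −ln(0.94718079)/5.5275 = 0.009817

B0=52.8059 lambda=0.0098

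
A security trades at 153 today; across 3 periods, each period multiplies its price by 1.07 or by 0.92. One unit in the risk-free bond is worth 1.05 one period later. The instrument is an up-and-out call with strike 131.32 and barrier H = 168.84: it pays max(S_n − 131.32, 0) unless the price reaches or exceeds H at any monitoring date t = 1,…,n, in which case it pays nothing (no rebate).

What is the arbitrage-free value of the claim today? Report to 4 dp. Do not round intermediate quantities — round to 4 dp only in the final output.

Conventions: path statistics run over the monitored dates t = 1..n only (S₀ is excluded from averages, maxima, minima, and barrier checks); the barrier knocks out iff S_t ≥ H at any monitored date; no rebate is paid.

No-arbitrage gives p* = (R−d)/(u−d) = 0.8667: enumerate every path, weight its payoff by its p*-probability, and discount by R^3.
Enumerate all 2^3 = 8 price paths (U = up ×1.07, D = down ×0.92); each path with k up-moves has probability p*^k·(1−p*)^(3−k).
DDD: M=140.7600, payoff=0.0000, prob=0.002370
UDD: M=163.7100, payoff=7.2441, prob=0.015407
DUD: M=150.6132, payoff=7.2441, prob=0.015407
UUD: M=175.1697, payoff=0.0000, prob=0.100148
DDU: M=140.7600, payoff=7.2441, prob=0.015407
UDU: M=163.7100, payoff=29.8361, prob=0.100148
DUU: M=161.1561, payoff=29.8361, prob=0.100148
UUU: M=187.4316, payoff=0.0000, prob=0.650963
Price = Σ prob·payoff / R^3 = 6.310906 / 1.157625 = 5.4516

price = 5.4516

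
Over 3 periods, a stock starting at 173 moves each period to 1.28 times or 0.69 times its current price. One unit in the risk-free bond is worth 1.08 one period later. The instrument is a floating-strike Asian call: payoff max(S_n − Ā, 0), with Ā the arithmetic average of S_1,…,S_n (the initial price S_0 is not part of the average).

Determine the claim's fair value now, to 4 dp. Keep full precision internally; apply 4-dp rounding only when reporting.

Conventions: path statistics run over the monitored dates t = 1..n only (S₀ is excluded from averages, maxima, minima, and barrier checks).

price = 22.3797

Under the martingale measure an up-move has probability p* = 0.6610; value the claim as the probability-weighted average of per-path payoffs, discounted 3 periods at R = 1.08.
Enumerate all 2^3 = 8 price paths (U = up ×1.28, D = down ×0.69); each path with k up-moves has probability p*^k·(1−p*)^(3−k).
DDD: Ā=86.1891, payoff=0.0000, prob=0.038952
UDD: Ā=159.8871, payoff=0.0000, prob=0.075957
DUD: Ā=125.8637, payoff=0.0000, prob=0.075957
UUD: Ā=233.4863, payoff=0.0000, prob=0.148116
DDU: Ā=102.3876, payoff=3.0400, prob=0.075957
UDU: Ā=189.9365, payoff=5.6393, prob=0.148116
DUU: Ā=155.9131, payoff=39.6627, prob=0.148116
UUU: Ā=289.2302, payoff=73.5771, prob=0.288827
Price = Σ prob·payoff / R^3 = 28.191939 / 1.259712 = 22.3797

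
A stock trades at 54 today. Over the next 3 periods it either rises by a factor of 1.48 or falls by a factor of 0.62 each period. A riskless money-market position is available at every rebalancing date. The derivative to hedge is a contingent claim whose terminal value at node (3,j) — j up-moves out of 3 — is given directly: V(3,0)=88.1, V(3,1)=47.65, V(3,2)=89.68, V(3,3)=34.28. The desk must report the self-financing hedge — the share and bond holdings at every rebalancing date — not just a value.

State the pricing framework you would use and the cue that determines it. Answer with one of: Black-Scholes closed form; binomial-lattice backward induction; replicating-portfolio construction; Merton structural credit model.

framework: replicating-portfolio construction

Key observation: what is demanded is not a single number but the (Δ, B) position at each node of the 1.48/0.62 tree starting at 54; constructing those positions is the replicating-portfolio method.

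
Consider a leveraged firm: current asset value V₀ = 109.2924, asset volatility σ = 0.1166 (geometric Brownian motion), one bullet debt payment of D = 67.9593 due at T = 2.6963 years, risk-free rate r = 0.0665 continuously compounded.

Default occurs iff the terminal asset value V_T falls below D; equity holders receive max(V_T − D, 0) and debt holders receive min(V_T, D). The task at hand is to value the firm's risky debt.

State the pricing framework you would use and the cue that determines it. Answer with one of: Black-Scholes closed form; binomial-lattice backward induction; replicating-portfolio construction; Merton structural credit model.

framework: Merton structural credit model

Key observation: with the firm-asset dynamics (V₀ = 109.2924) and a single zero-coupon liability of face 67.9593 given, debt value, spread, and default probability all derive from the option view of the balance sheet.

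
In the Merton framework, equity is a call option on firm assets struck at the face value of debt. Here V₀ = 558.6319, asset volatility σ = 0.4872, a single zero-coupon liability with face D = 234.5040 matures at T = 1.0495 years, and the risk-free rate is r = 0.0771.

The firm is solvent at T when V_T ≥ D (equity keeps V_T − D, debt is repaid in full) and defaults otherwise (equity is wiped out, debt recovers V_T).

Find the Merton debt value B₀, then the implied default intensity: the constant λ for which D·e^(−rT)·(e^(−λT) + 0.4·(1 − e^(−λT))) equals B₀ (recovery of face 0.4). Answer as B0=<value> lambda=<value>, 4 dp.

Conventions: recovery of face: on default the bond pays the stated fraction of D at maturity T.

With assets at 558.6319 and a single debt payment of 234.5040 at 1.0495 years:
d₁ = [ln(V₀/D) + (r + σ²/2)T] / (σ√T)
   = [ln(558.6319/234.5040) + (0.0771 + 0.5·0.4872²)·1.0495] / (0.4872·√1.0495)
   = [0.868018 + 0.205473] / 0.499113 = 2.150800
d₂ = d₁ − σ√T = 2.150800 − 0.499113 = 1.651687
N(d₁) = 0.984254,  N(d₂) = 0.950701,  e^(−rT) = 0.922271
E₀ = V₀·N(d₁) − D·e^(−rT)·N(d₂)
   = 558.6319·0.984254 − 234.5040·0.922271·0.950701 = 344.221737
B₀ = V₀ − E₀ = 558.6319 − 344.221737 = 214.410163
e^(−λT) = (B₀·e^(rT)/D − 0.4)/(1 − 0.4) = (214.4102·1.084280/234.5040 − 0.4)/0.6 = 0.98562040
λ = −ln(0.98562040)/1.0495 = 0.013801

B0=214.4102 lambda=0.0138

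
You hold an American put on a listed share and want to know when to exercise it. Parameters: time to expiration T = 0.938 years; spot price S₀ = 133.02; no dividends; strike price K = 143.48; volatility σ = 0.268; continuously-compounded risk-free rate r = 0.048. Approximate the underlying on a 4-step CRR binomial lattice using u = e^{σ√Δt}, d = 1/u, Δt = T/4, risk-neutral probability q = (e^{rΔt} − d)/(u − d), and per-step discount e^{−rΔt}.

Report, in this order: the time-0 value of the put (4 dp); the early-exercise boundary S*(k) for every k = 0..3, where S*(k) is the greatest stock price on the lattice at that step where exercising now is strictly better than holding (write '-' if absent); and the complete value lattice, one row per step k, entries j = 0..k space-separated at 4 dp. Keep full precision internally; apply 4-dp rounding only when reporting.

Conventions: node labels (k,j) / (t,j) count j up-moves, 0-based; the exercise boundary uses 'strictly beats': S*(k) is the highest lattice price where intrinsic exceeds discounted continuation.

price = 17.7201
boundary = - - 102.6105 116.8300
tree:
17.7201
27.5603 8.6993
40.8695 15.4392 2.4446
53.3583 26.6500 5.0568 0.0000
64.3271 40.8695 10.4600 0.0000 0.0000

Δt=0.23450  u=1.13858  d=0.87829  q=0.51109  discount=0.98881
step 4 (expiry): payoffs max(K−S,0) = 64.3271 40.8695 10.4600 0.0000 0.0000
step 3: (k=3,j=0): S=90.1217, K−S=53.3583, hold=51.7524 ⇒ V=53.3583 exercise | (k=3,j=1): S=116.8300, K−S=26.6500, hold=25.0440 ⇒ V=26.6500 exercise | (k=3,j=2): S=151.4536, K−S=0.0000, hold=5.0568 ⇒ V=5.0568 continue | (k=3,j=3): S=196.3381, K−S=0.0000, hold=0.0000 ⇒ V=0.0000 continue  boundary S*=116.8300
step 2: (k=2,j=0): S=102.6105, K−S=40.8695, hold=39.2635 ⇒ V=40.8695 exercise | (k=2,j=1): S=133.0200, K−S=10.4600, hold=15.4392 ⇒ V=15.4392 continue | (k=2,j=2): S=172.4416, K−S=0.0000, hold=2.4446 ⇒ V=2.4446 continue  boundary S*=102.6105
step 1: (k=1,j=0): S=116.8300, K−S=26.6500, hold=27.5603 ⇒ V=27.5603 continue | (k=1,j=1): S=151.4536, K−S=0.0000, hold=8.6993 ⇒ V=8.6993 continue  boundary S*=-
step 0: (k=0,j=0): S=133.0200, K−S=10.4600, hold=17.7201 ⇒ V=17.7201 continue  boundary S*=-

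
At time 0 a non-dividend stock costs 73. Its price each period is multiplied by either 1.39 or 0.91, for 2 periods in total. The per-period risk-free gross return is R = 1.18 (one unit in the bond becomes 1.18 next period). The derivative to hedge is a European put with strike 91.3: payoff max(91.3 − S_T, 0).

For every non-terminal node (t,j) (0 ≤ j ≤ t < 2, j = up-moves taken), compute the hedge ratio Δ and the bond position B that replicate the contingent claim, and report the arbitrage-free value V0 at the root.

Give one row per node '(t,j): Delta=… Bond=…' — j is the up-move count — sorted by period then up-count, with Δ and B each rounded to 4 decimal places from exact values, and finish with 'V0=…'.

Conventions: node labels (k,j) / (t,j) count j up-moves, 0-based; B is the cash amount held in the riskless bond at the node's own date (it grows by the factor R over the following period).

Since d<R<u, set p* = (R−d)/(u−d) = 0.5625; price each node as the discounted p*-expectation of its children.
Expiry values: V(2,0)=30.8487, V(2,1)=0.0000, V(2,2)=0.0000
  t=1,j=0: stock 66.4300 → up 92.3377 (V=0.0000), down 60.4513 (V=30.8487). Price 11.4375; hedge Δ=-0.9675, bond B=75.7057.
  t=1,j=1: stock 101.4700 → up 141.0433 (V=0.0000), down 92.3377 (V=0.0000). Price 0.0000; hedge Δ=0.0000, bond B=0.0000.
  t=0,j=0: stock 73.0000 → up 101.4700 (V=0.0000), down 66.4300 (V=11.4375). Price 4.2406; hedge Δ=-0.3264, bond B=28.0688.
Verification: the root portfolio costs Δ(0,0)·S0 + B(0,0) = 4.2406, matching V0.

(0,0): Delta=-0.3264 Bond=28.0688
(1,0): Delta=-0.9675 Bond=75.7057
(1,1): Delta=0.0000 Bond=0.0000
V0=4.2406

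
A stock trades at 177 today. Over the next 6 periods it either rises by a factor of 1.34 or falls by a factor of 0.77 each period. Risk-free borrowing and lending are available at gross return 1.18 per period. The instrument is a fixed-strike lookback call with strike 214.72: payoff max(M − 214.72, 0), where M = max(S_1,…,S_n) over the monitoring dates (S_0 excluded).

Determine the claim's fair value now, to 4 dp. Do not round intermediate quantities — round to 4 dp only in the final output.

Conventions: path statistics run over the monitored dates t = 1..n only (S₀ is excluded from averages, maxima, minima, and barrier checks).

price = 113.6562

No-arbitrage gives p* = (R−d)/(u−d) = 0.7193: enumerate every path, weight its payoff by its p*-probability, and discount by R^6.
Enumerate all 2^6 = 64 price paths (U = up ×1.34, D = down ×0.77); each path with k up-moves has probability p*^k·(1−p*)^(6−k).
DDDDDD: M=136.2900, payoff=0.0000, prob=0.000489
UDDDDD: M=237.1800, payoff=22.4600, prob=0.001254
DUDDDD: M=182.6286, payoff=0.0000, prob=0.001254
UUDDDD: M=317.8212, payoff=103.1012, prob=0.003212
DDUDDD: M=140.6240, payoff=0.0000, prob=0.001254
UDUDDD: M=244.7223, payoff=30.0023, prob=0.003212
DUUDDD: M=244.7223, payoff=30.0023, prob=0.003212
UUUDDD: M=425.8804, payoff=211.1604, prob=0.008231
DDDUDD: M=136.2900, payoff=0.0000, prob=0.001254
UDDUDD: M=237.1800, payoff=22.4600, prob=0.003212
DUDUDD: M=188.4362, payoff=0.0000, prob=0.003212
UUDUDD: M=327.9279, payoff=113.2079, prob=0.008231
DDUUDD: M=188.4362, payoff=0.0000, prob=0.003212
UDUUDD: M=327.9279, payoff=113.2079, prob=0.008231
DUUUDD: M=327.9279, payoff=113.2079, prob=0.008231
UUUUDD: M=570.6797, payoff=355.9597, prob=0.021092
DDDDUD: M=136.2900, payoff=0.0000, prob=0.001254
UDDDUD: M=237.1800, payoff=22.4600, prob=0.003212
DUDDUD: M=182.6286, payoff=0.0000, prob=0.003212
UUDDUD: M=317.8212, payoff=103.1012, prob=0.008231
DDUDUD: M=145.0959, payoff=0.0000, prob=0.003212
UDUDUD: M=252.5045, payoff=37.7845, prob=0.008231
DUUDUD: M=252.5045, payoff=37.7845, prob=0.008231
UUUDUD: M=439.4234, payoff=224.7034, prob=0.021092
DDDUUD: M=145.0959, payoff=0.0000, prob=0.003212
UDDUUD: M=252.5045, payoff=37.7845, prob=0.008231
DUDUUD: M=252.5045, payoff=37.7845, prob=0.008231
UUDUUD: M=439.4234, payoff=224.7034, prob=0.021092
DDUUUD: M=252.5045, payoff=37.7845, prob=0.008231
UDUUUD: M=439.4234, payoff=224.7034, prob=0.021092
DUUUUD: M=439.4234, payoff=224.7034, prob=0.021092
UUUUUD: M=764.7109, payoff=549.9909, prob=0.054049
DDDDDU: M=136.2900, payoff=0.0000, prob=0.001254
UDDDDU: M=237.1800, payoff=22.4600, prob=0.003212
DUDDDU: M=182.6286, payoff=0.0000, prob=0.003212
UUDDDU: M=317.8212, payoff=103.1012, prob=0.008231
DDUDDU: M=140.6240, payoff=0.0000, prob=0.003212
UDUDDU: M=244.7223, payoff=30.0023, prob=0.008231
DUUDDU: M=244.7223, payoff=30.0023, prob=0.008231
UUUDDU: M=425.8804, payoff=211.1604, prob=0.021092
DDDUDU: M=136.2900, payoff=0.0000, prob=0.003212
UDDUDU: M=237.1800, payoff=22.4600, prob=0.008231
DUDUDU: M=194.4285, payoff=0.0000, prob=0.008231
UUDUDU: M=338.3560, payoff=123.6360, prob=0.021092
DDUUDU: M=194.4285, payoff=0.0000, prob=0.008231
UDUUDU: M=338.3560, payoff=123.6360, prob=0.021092
DUUUDU: M=338.3560, payoff=123.6360, prob=0.021092
UUUUDU: M=588.8274, payoff=374.1074, prob=0.054049
DDDDUU: M=136.2900, payoff=0.0000, prob=0.003212
UDDDUU: M=237.1800, payoff=22.4600, prob=0.008231
DUDDUU: M=194.4285, payoff=0.0000, prob=0.008231
UUDDUU: M=338.3560, payoff=123.6360, prob=0.021092
DDUDUU: M=194.4285, payoff=0.0000, prob=0.008231
UDUDUU: M=338.3560, payoff=123.6360, prob=0.021092
DUUDUU: M=338.3560, payoff=123.6360, prob=0.021092
UUUDUU: M=588.8274, payoff=374.1074, prob=0.054049
DDDUUU: M=194.4285, payoff=0.0000, prob=0.008231
UDDUUU: M=338.3560, payoff=123.6360, prob=0.021092
DUDUUU: M=338.3560, payoff=123.6360, prob=0.021092
UUDUUU: M=588.8274, payoff=374.1074, prob=0.054049
DDUUUU: M=338.3560, payoff=123.6360, prob=0.021092
UDUUUU: M=588.8274, payoff=374.1074, prob=0.054049
DUUUUU: M=588.8274, payoff=374.1074, prob=0.054049
UUUUUU: M=1024.7126, payoff=809.9926, prob=0.138501
Price = Σ prob·payoff / R^6 = 306.821145 / 2.699554 = 113.6562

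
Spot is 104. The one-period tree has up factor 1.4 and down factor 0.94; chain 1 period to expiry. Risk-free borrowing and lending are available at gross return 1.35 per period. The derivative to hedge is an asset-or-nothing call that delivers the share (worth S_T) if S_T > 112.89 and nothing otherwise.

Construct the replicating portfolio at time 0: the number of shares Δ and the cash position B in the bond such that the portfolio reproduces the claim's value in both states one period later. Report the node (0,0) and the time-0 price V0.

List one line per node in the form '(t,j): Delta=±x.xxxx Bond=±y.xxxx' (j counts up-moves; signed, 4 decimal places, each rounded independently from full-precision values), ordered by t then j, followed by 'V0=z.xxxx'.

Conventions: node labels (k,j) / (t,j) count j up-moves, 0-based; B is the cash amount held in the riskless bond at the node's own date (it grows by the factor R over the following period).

(0,0): Delta=3.0435 Bond=-220.3929
V0=96.1288

Since d<R<u, set p* = (R−d)/(u−d) = 0.8913; price each node as the discounted p*-expectation of its children.
Payoffs at expiry: V(1,0)=0.0000, V(1,1)=145.6000
Node (0,0) S=104.0000: V=(p*·145.6000+(1−p*)·0.0000)/1.35=96.1288; Δ=(145.6000−0.0000)/(145.6000−97.7600)=3.0435; B=V−Δ·S=-220.3929
Verification: the root portfolio costs Δ(0,0)·S0 + B(0,0) = 96.1288, matching V0.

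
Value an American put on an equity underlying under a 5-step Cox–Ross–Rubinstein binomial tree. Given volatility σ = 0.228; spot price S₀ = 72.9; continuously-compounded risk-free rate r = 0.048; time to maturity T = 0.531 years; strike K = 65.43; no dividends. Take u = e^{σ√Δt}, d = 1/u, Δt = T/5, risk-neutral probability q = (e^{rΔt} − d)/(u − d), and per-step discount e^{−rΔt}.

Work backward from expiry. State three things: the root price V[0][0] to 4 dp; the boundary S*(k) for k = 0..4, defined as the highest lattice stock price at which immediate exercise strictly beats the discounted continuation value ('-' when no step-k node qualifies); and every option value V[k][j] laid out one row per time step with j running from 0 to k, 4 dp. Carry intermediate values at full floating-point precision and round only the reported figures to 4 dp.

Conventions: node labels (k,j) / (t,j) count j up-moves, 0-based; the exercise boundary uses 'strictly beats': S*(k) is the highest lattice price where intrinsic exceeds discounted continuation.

price = 1.3917
boundary = - - - - 54.1568
tree:
1.3917
2.4818 0.3822
4.3065 0.7934 0.0000
7.1851 1.6468 0.0000 0.0000
11.2732 3.4185 0.0000 0.0000 0.0000
15.1513 7.0960 0.0000 0.0000 0.0000 0.0000

params: Δt=0.10620 u=1.07713 d=0.92839 q=0.51579 e^(-rΔt)=0.99492
t_5 payoffs: 15.1513 7.0960 0.0000 0.0000 0.0000 0.0000
t_4: node(4,0) S=54.1568 payoff=11.2732 vs cont=10.9405 → 11.2732 [stop]  node(4,1) S=62.8333 payoff=2.5967 vs cont=3.4185 → 3.4185 [wait]  node(4,2) S=72.9000 payoff=0.0000 vs cont=0.0000 → 0.0000 [wait]  node(4,3) S=84.5795 payoff=0.0000 vs cont=0.0000 → 0.0000 [wait]  node(4,4) S=98.1301 payoff=0.0000 vs cont=0.0000 → 0.0000 [wait]  ⇒ S*(4)=54.1568
t_3: node(3,0) S=58.3340 payoff=7.0960 vs cont=7.1851 → 7.1851 [wait]  node(3,1) S=67.6798 payoff=0.0000 vs cont=1.6468 → 1.6468 [wait]  node(3,2) S=78.5229 payoff=0.0000 vs cont=0.0000 → 0.0000 [wait]  node(3,3) S=91.1032 payoff=0.0000 vs cont=0.0000 → 0.0000 [wait]  ⇒ S*(3)=-
t_2: node(2,0) S=62.8333 payoff=2.5967 vs cont=4.3065 → 4.3065 [wait]  node(2,1) S=72.9000 payoff=0.0000 vs cont=0.7934 → 0.7934 [wait]  node(2,2) S=84.5795 payoff=0.0000 vs cont=0.0000 → 0.0000 [wait]  ⇒ S*(2)=-
t_1: node(1,0) S=67.6798 payoff=0.0000 vs cont=2.4818 → 2.4818 [wait]  node(1,1) S=78.5229 payoff=0.0000 vs cont=0.3822 → 0.3822 [wait]  ⇒ S*(1)=-
t_0: node(0,0) S=72.9000 payoff=0.0000 vs cont=1.3917 → 1.3917 [wait]  ⇒ S*(0)=-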